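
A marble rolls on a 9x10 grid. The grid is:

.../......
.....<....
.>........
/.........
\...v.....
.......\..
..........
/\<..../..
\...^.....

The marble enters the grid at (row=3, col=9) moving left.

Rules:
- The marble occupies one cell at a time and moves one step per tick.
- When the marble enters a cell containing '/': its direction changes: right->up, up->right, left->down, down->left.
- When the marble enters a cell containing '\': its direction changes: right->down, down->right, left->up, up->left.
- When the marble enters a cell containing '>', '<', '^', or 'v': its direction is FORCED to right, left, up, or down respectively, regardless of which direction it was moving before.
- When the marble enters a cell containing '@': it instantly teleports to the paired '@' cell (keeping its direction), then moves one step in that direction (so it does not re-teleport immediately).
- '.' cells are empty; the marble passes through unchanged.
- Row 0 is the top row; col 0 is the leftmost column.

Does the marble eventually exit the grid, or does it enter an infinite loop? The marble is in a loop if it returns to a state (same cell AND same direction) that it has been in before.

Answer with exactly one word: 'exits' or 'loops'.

Answer: loops

Derivation:
Step 1: enter (3,9), '.' pass, move left to (3,8)
Step 2: enter (3,8), '.' pass, move left to (3,7)
Step 3: enter (3,7), '.' pass, move left to (3,6)
Step 4: enter (3,6), '.' pass, move left to (3,5)
Step 5: enter (3,5), '.' pass, move left to (3,4)
Step 6: enter (3,4), '.' pass, move left to (3,3)
Step 7: enter (3,3), '.' pass, move left to (3,2)
Step 8: enter (3,2), '.' pass, move left to (3,1)
Step 9: enter (3,1), '.' pass, move left to (3,0)
Step 10: enter (3,0), '/' deflects left->down, move down to (4,0)
Step 11: enter (4,0), '\' deflects down->right, move right to (4,1)
Step 12: enter (4,1), '.' pass, move right to (4,2)
Step 13: enter (4,2), '.' pass, move right to (4,3)
Step 14: enter (4,3), '.' pass, move right to (4,4)
Step 15: enter (4,4), 'v' forces right->down, move down to (5,4)
Step 16: enter (5,4), '.' pass, move down to (6,4)
Step 17: enter (6,4), '.' pass, move down to (7,4)
Step 18: enter (7,4), '.' pass, move down to (8,4)
Step 19: enter (8,4), '^' forces down->up, move up to (7,4)
Step 20: enter (7,4), '.' pass, move up to (6,4)
Step 21: enter (6,4), '.' pass, move up to (5,4)
Step 22: enter (5,4), '.' pass, move up to (4,4)
Step 23: enter (4,4), 'v' forces up->down, move down to (5,4)
Step 24: at (5,4) dir=down — LOOP DETECTED (seen before)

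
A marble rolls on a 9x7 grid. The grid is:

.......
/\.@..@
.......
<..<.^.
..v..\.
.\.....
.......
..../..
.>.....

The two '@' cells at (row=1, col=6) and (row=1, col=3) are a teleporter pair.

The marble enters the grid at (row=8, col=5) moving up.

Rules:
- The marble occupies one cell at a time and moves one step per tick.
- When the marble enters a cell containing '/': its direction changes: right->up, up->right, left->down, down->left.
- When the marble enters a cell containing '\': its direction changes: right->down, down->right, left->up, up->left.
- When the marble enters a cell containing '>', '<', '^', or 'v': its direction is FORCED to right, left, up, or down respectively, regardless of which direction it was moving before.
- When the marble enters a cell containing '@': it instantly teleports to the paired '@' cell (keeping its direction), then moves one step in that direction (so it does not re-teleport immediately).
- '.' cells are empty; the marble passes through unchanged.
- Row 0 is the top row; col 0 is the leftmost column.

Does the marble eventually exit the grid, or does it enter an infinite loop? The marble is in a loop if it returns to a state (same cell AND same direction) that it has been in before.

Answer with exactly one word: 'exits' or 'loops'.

Step 1: enter (8,5), '.' pass, move up to (7,5)
Step 2: enter (7,5), '.' pass, move up to (6,5)
Step 3: enter (6,5), '.' pass, move up to (5,5)
Step 4: enter (5,5), '.' pass, move up to (4,5)
Step 5: enter (4,5), '\' deflects up->left, move left to (4,4)
Step 6: enter (4,4), '.' pass, move left to (4,3)
Step 7: enter (4,3), '.' pass, move left to (4,2)
Step 8: enter (4,2), 'v' forces left->down, move down to (5,2)
Step 9: enter (5,2), '.' pass, move down to (6,2)
Step 10: enter (6,2), '.' pass, move down to (7,2)
Step 11: enter (7,2), '.' pass, move down to (8,2)
Step 12: enter (8,2), '.' pass, move down to (9,2)
Step 13: at (9,2) — EXIT via bottom edge, pos 2

Answer: exits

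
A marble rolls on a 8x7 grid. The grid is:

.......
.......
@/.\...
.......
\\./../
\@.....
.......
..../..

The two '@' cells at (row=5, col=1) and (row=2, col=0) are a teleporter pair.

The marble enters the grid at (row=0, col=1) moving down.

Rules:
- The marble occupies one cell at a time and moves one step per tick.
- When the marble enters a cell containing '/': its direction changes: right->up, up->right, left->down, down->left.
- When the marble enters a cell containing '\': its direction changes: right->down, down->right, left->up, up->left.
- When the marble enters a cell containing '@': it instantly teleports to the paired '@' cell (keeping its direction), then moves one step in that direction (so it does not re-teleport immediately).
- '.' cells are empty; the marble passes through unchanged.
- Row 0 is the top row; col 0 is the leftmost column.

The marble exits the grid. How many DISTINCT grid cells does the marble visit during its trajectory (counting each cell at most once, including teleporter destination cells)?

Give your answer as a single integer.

Step 1: enter (0,1), '.' pass, move down to (1,1)
Step 2: enter (1,1), '.' pass, move down to (2,1)
Step 3: enter (2,1), '/' deflects down->left, move left to (2,0)
Step 4: enter (2,0), '@' teleport (2,0)->(5,1), also enter (5,1), move left to (5,0)
Step 5: enter (5,0), '\' deflects left->up, move up to (4,0)
Step 6: enter (4,0), '\' deflects up->left, move left to (4,-1)
Step 7: at (4,-1) — EXIT via left edge, pos 4
Distinct cells visited: 7 (path length 7)

Answer: 7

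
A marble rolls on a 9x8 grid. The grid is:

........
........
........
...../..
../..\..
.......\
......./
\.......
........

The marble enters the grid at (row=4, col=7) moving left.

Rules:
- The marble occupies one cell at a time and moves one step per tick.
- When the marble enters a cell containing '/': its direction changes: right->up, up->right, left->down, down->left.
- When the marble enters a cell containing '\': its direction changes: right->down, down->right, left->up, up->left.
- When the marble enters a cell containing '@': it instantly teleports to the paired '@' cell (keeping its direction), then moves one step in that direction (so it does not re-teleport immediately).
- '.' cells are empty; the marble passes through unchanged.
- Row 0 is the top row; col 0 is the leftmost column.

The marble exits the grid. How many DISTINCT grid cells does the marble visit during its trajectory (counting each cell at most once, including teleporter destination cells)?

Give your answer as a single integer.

Answer: 6

Derivation:
Step 1: enter (4,7), '.' pass, move left to (4,6)
Step 2: enter (4,6), '.' pass, move left to (4,5)
Step 3: enter (4,5), '\' deflects left->up, move up to (3,5)
Step 4: enter (3,5), '/' deflects up->right, move right to (3,6)
Step 5: enter (3,6), '.' pass, move right to (3,7)
Step 6: enter (3,7), '.' pass, move right to (3,8)
Step 7: at (3,8) — EXIT via right edge, pos 3
Distinct cells visited: 6 (path length 6)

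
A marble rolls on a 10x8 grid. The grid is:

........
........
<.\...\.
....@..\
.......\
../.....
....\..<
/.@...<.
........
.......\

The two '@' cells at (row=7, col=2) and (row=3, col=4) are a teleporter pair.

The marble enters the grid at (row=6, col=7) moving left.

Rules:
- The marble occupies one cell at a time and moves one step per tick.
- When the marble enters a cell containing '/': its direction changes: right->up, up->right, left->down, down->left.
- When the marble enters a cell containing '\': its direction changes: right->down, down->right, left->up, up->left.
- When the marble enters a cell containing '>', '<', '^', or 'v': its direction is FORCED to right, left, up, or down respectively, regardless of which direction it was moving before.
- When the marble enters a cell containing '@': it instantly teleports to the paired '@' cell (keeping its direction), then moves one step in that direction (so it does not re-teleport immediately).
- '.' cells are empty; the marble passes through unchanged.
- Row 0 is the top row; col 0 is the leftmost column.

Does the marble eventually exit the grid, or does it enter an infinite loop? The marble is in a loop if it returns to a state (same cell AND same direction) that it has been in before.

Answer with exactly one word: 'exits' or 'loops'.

Answer: exits

Derivation:
Step 1: enter (6,7), '<' forces left->left, move left to (6,6)
Step 2: enter (6,6), '.' pass, move left to (6,5)
Step 3: enter (6,5), '.' pass, move left to (6,4)
Step 4: enter (6,4), '\' deflects left->up, move up to (5,4)
Step 5: enter (5,4), '.' pass, move up to (4,4)
Step 6: enter (4,4), '.' pass, move up to (3,4)
Step 7: enter (3,4), '@' teleport (3,4)->(7,2), also enter (7,2), move up to (6,2)
Step 8: enter (6,2), '.' pass, move up to (5,2)
Step 9: enter (5,2), '/' deflects up->right, move right to (5,3)
Step 10: enter (5,3), '.' pass, move right to (5,4)
Step 11: enter (5,4), '.' pass, move right to (5,5)
Step 12: enter (5,5), '.' pass, move right to (5,6)
Step 13: enter (5,6), '.' pass, move right to (5,7)
Step 14: enter (5,7), '.' pass, move right to (5,8)
Step 15: at (5,8) — EXIT via right edge, pos 5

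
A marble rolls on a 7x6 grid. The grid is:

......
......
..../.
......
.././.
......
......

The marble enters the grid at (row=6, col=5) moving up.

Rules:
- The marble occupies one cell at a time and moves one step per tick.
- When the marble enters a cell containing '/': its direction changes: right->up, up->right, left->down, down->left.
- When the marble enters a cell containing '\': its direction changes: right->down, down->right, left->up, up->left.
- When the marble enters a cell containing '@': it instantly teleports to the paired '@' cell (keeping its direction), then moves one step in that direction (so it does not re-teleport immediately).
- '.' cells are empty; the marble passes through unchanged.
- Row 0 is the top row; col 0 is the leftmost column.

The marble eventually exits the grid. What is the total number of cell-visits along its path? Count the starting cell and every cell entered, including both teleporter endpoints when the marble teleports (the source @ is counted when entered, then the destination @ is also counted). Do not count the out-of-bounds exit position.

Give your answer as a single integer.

Step 1: enter (6,5), '.' pass, move up to (5,5)
Step 2: enter (5,5), '.' pass, move up to (4,5)
Step 3: enter (4,5), '.' pass, move up to (3,5)
Step 4: enter (3,5), '.' pass, move up to (2,5)
Step 5: enter (2,5), '.' pass, move up to (1,5)
Step 6: enter (1,5), '.' pass, move up to (0,5)
Step 7: enter (0,5), '.' pass, move up to (-1,5)
Step 8: at (-1,5) — EXIT via top edge, pos 5
Path length (cell visits): 7

Answer: 7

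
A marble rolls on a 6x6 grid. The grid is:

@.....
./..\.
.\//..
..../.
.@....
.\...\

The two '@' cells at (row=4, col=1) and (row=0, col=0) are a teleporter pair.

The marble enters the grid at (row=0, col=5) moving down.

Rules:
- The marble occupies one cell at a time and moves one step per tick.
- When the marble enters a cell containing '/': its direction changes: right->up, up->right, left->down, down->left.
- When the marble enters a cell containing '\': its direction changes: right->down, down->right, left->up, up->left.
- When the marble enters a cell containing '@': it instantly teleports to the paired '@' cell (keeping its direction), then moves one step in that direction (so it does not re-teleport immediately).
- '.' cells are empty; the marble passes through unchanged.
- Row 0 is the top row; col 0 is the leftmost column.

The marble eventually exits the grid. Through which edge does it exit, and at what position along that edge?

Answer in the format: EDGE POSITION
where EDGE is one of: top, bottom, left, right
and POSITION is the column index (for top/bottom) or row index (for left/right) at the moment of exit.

Step 1: enter (0,5), '.' pass, move down to (1,5)
Step 2: enter (1,5), '.' pass, move down to (2,5)
Step 3: enter (2,5), '.' pass, move down to (3,5)
Step 4: enter (3,5), '.' pass, move down to (4,5)
Step 5: enter (4,5), '.' pass, move down to (5,5)
Step 6: enter (5,5), '\' deflects down->right, move right to (5,6)
Step 7: at (5,6) — EXIT via right edge, pos 5

Answer: right 5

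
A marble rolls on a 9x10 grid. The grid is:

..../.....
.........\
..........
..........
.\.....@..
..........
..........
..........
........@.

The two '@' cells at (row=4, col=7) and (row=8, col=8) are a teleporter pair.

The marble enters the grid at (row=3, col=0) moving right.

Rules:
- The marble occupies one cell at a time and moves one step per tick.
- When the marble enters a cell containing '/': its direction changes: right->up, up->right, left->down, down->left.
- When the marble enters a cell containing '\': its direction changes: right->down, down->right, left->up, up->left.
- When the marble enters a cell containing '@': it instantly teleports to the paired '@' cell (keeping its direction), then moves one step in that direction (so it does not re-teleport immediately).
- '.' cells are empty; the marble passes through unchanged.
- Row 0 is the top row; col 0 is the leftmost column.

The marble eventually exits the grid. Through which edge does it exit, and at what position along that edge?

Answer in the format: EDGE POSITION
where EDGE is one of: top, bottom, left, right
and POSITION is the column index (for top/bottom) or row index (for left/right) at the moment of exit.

Answer: right 3

Derivation:
Step 1: enter (3,0), '.' pass, move right to (3,1)
Step 2: enter (3,1), '.' pass, move right to (3,2)
Step 3: enter (3,2), '.' pass, move right to (3,3)
Step 4: enter (3,3), '.' pass, move right to (3,4)
Step 5: enter (3,4), '.' pass, move right to (3,5)
Step 6: enter (3,5), '.' pass, move right to (3,6)
Step 7: enter (3,6), '.' pass, move right to (3,7)
Step 8: enter (3,7), '.' pass, move right to (3,8)
Step 9: enter (3,8), '.' pass, move right to (3,9)
Step 10: enter (3,9), '.' pass, move right to (3,10)
Step 11: at (3,10) — EXIT via right edge, pos 3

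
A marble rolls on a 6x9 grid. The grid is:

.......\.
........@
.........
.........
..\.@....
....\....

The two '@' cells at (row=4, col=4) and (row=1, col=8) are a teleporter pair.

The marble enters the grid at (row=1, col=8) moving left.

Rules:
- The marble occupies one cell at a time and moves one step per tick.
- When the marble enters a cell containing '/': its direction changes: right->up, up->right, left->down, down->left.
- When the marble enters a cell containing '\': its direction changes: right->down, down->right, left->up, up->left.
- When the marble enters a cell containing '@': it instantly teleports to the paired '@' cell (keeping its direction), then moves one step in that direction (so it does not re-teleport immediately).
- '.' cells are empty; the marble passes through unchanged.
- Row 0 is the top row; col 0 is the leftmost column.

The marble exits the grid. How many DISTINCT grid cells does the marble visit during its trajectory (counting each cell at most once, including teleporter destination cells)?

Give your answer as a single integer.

Answer: 8

Derivation:
Step 1: enter (1,8), '@' teleport (1,8)->(4,4), also enter (4,4), move left to (4,3)
Step 2: enter (4,3), '.' pass, move left to (4,2)
Step 3: enter (4,2), '\' deflects left->up, move up to (3,2)
Step 4: enter (3,2), '.' pass, move up to (2,2)
Step 5: enter (2,2), '.' pass, move up to (1,2)
Step 6: enter (1,2), '.' pass, move up to (0,2)
Step 7: enter (0,2), '.' pass, move up to (-1,2)
Step 8: at (-1,2) — EXIT via top edge, pos 2
Distinct cells visited: 8 (path length 8)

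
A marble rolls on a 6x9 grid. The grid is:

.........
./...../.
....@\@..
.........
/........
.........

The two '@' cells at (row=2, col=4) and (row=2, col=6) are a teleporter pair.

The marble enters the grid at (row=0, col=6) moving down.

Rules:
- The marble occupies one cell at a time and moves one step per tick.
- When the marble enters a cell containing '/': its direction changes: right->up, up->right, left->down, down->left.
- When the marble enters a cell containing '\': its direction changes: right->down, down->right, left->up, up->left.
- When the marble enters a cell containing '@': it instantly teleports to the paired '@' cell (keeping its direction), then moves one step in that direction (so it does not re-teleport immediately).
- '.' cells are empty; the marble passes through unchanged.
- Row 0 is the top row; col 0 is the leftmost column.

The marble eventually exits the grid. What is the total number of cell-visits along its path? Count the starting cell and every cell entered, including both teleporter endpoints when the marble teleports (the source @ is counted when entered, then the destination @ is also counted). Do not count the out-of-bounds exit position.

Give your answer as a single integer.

Step 1: enter (0,6), '.' pass, move down to (1,6)
Step 2: enter (1,6), '.' pass, move down to (2,6)
Step 3: enter (2,6), '@' teleport (2,6)->(2,4), also enter (2,4), move down to (3,4)
Step 4: enter (3,4), '.' pass, move down to (4,4)
Step 5: enter (4,4), '.' pass, move down to (5,4)
Step 6: enter (5,4), '.' pass, move down to (6,4)
Step 7: at (6,4) — EXIT via bottom edge, pos 4
Path length (cell visits): 7

Answer: 7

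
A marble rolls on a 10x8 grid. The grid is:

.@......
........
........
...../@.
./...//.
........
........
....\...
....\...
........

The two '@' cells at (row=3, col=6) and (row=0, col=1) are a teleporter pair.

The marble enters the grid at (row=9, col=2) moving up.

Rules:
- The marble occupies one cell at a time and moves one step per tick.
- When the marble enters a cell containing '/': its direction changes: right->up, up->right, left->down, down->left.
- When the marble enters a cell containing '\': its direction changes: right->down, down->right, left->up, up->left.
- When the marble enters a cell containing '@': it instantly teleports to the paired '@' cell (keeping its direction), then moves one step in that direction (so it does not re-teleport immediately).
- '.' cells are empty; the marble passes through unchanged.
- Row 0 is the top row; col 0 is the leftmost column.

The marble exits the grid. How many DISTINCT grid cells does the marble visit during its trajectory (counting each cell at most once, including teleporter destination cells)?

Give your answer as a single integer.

Step 1: enter (9,2), '.' pass, move up to (8,2)
Step 2: enter (8,2), '.' pass, move up to (7,2)
Step 3: enter (7,2), '.' pass, move up to (6,2)
Step 4: enter (6,2), '.' pass, move up to (5,2)
Step 5: enter (5,2), '.' pass, move up to (4,2)
Step 6: enter (4,2), '.' pass, move up to (3,2)
Step 7: enter (3,2), '.' pass, move up to (2,2)
Step 8: enter (2,2), '.' pass, move up to (1,2)
Step 9: enter (1,2), '.' pass, move up to (0,2)
Step 10: enter (0,2), '.' pass, move up to (-1,2)
Step 11: at (-1,2) — EXIT via top edge, pos 2
Distinct cells visited: 10 (path length 10)

Answer: 10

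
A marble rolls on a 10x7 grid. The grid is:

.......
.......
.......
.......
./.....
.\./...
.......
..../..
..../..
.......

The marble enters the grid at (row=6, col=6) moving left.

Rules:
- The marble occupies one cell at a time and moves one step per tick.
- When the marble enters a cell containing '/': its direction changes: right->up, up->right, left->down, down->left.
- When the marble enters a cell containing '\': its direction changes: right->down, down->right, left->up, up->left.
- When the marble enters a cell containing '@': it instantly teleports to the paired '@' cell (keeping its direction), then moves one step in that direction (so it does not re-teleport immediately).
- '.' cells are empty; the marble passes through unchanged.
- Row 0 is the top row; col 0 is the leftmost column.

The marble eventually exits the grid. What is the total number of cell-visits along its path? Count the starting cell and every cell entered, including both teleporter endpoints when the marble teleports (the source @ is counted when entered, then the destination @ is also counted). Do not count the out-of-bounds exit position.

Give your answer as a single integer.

Step 1: enter (6,6), '.' pass, move left to (6,5)
Step 2: enter (6,5), '.' pass, move left to (6,4)
Step 3: enter (6,4), '.' pass, move left to (6,3)
Step 4: enter (6,3), '.' pass, move left to (6,2)
Step 5: enter (6,2), '.' pass, move left to (6,1)
Step 6: enter (6,1), '.' pass, move left to (6,0)
Step 7: enter (6,0), '.' pass, move left to (6,-1)
Step 8: at (6,-1) — EXIT via left edge, pos 6
Path length (cell visits): 7

Answer: 7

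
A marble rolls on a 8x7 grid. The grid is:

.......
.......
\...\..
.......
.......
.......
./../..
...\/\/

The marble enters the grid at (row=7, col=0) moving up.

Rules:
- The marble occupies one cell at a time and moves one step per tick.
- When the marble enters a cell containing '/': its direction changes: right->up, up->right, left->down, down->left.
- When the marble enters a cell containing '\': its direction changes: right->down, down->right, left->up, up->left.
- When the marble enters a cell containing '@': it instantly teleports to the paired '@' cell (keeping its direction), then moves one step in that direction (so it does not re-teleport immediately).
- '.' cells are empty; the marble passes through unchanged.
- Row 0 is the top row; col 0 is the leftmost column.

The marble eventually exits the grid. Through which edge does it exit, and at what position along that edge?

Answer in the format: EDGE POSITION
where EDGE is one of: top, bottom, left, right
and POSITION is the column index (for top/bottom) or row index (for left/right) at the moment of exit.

Answer: left 2

Derivation:
Step 1: enter (7,0), '.' pass, move up to (6,0)
Step 2: enter (6,0), '.' pass, move up to (5,0)
Step 3: enter (5,0), '.' pass, move up to (4,0)
Step 4: enter (4,0), '.' pass, move up to (3,0)
Step 5: enter (3,0), '.' pass, move up to (2,0)
Step 6: enter (2,0), '\' deflects up->left, move left to (2,-1)
Step 7: at (2,-1) — EXIT via left edge, pos 2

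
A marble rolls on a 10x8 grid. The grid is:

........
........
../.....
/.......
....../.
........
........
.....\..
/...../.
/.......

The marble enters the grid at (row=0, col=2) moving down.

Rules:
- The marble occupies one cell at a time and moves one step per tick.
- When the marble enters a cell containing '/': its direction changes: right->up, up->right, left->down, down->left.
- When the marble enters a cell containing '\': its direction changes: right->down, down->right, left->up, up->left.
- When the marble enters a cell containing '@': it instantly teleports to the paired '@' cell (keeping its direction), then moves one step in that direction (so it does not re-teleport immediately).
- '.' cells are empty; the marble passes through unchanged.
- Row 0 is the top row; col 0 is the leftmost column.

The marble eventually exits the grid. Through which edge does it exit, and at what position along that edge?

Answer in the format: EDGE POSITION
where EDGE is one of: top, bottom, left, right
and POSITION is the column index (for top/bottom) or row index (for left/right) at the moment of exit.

Step 1: enter (0,2), '.' pass, move down to (1,2)
Step 2: enter (1,2), '.' pass, move down to (2,2)
Step 3: enter (2,2), '/' deflects down->left, move left to (2,1)
Step 4: enter (2,1), '.' pass, move left to (2,0)
Step 5: enter (2,0), '.' pass, move left to (2,-1)
Step 6: at (2,-1) — EXIT via left edge, pos 2

Answer: left 2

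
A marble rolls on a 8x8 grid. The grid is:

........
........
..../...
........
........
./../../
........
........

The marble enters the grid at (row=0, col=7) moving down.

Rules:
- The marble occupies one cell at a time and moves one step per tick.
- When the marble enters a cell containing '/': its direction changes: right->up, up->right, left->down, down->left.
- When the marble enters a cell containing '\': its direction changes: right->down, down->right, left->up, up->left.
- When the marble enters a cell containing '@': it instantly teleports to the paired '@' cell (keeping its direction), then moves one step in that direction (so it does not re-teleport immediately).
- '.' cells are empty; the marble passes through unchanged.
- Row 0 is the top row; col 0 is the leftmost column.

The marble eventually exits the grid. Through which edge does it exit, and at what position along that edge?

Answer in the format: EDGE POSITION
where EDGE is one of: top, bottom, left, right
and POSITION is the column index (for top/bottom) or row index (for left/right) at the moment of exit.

Step 1: enter (0,7), '.' pass, move down to (1,7)
Step 2: enter (1,7), '.' pass, move down to (2,7)
Step 3: enter (2,7), '.' pass, move down to (3,7)
Step 4: enter (3,7), '.' pass, move down to (4,7)
Step 5: enter (4,7), '.' pass, move down to (5,7)
Step 6: enter (5,7), '/' deflects down->left, move left to (5,6)
Step 7: enter (5,6), '.' pass, move left to (5,5)
Step 8: enter (5,5), '.' pass, move left to (5,4)
Step 9: enter (5,4), '/' deflects left->down, move down to (6,4)
Step 10: enter (6,4), '.' pass, move down to (7,4)
Step 11: enter (7,4), '.' pass, move down to (8,4)
Step 12: at (8,4) — EXIT via bottom edge, pos 4

Answer: bottom 4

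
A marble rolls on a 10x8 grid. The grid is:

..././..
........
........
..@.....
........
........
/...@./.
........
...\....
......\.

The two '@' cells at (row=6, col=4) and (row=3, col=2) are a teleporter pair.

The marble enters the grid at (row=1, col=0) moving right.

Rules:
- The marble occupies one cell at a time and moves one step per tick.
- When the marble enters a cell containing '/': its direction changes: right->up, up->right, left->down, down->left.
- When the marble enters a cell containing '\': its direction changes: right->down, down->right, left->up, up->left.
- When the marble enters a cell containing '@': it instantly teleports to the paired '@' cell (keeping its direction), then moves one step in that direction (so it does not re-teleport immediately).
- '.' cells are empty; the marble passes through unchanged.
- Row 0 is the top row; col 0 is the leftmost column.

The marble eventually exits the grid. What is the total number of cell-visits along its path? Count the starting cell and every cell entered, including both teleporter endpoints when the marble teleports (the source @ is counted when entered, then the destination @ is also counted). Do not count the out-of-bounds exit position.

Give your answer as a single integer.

Answer: 8

Derivation:
Step 1: enter (1,0), '.' pass, move right to (1,1)
Step 2: enter (1,1), '.' pass, move right to (1,2)
Step 3: enter (1,2), '.' pass, move right to (1,3)
Step 4: enter (1,3), '.' pass, move right to (1,4)
Step 5: enter (1,4), '.' pass, move right to (1,5)
Step 6: enter (1,5), '.' pass, move right to (1,6)
Step 7: enter (1,6), '.' pass, move right to (1,7)
Step 8: enter (1,7), '.' pass, move right to (1,8)
Step 9: at (1,8) — EXIT via right edge, pos 1
Path length (cell visits): 8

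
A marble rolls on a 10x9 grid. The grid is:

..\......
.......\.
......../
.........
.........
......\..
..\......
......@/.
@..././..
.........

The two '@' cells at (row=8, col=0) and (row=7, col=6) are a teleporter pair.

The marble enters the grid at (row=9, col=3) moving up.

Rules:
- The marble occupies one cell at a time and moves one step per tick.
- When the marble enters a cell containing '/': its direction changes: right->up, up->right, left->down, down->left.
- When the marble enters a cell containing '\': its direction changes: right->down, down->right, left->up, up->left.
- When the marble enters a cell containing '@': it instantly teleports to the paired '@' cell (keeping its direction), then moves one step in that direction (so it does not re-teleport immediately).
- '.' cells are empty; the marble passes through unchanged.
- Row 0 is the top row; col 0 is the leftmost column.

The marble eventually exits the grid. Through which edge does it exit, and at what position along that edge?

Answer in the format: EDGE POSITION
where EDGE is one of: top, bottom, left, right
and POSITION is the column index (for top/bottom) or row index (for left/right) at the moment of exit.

Answer: top 3

Derivation:
Step 1: enter (9,3), '.' pass, move up to (8,3)
Step 2: enter (8,3), '.' pass, move up to (7,3)
Step 3: enter (7,3), '.' pass, move up to (6,3)
Step 4: enter (6,3), '.' pass, move up to (5,3)
Step 5: enter (5,3), '.' pass, move up to (4,3)
Step 6: enter (4,3), '.' pass, move up to (3,3)
Step 7: enter (3,3), '.' pass, move up to (2,3)
Step 8: enter (2,3), '.' pass, move up to (1,3)
Step 9: enter (1,3), '.' pass, move up to (0,3)
Step 10: enter (0,3), '.' pass, move up to (-1,3)
Step 11: at (-1,3) — EXIT via top edge, pos 3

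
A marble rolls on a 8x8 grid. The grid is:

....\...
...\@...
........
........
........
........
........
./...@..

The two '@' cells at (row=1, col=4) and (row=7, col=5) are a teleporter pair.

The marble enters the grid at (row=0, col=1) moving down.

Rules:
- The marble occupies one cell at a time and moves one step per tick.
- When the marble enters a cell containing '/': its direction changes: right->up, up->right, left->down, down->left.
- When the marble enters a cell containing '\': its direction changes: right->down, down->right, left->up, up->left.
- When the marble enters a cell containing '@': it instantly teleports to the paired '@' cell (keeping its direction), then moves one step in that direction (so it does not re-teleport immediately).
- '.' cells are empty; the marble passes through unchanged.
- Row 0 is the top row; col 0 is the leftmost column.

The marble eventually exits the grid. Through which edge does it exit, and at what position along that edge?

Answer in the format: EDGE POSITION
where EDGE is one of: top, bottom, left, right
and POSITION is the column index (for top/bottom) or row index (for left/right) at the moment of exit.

Step 1: enter (0,1), '.' pass, move down to (1,1)
Step 2: enter (1,1), '.' pass, move down to (2,1)
Step 3: enter (2,1), '.' pass, move down to (3,1)
Step 4: enter (3,1), '.' pass, move down to (4,1)
Step 5: enter (4,1), '.' pass, move down to (5,1)
Step 6: enter (5,1), '.' pass, move down to (6,1)
Step 7: enter (6,1), '.' pass, move down to (7,1)
Step 8: enter (7,1), '/' deflects down->left, move left to (7,0)
Step 9: enter (7,0), '.' pass, move left to (7,-1)
Step 10: at (7,-1) — EXIT via left edge, pos 7

Answer: left 7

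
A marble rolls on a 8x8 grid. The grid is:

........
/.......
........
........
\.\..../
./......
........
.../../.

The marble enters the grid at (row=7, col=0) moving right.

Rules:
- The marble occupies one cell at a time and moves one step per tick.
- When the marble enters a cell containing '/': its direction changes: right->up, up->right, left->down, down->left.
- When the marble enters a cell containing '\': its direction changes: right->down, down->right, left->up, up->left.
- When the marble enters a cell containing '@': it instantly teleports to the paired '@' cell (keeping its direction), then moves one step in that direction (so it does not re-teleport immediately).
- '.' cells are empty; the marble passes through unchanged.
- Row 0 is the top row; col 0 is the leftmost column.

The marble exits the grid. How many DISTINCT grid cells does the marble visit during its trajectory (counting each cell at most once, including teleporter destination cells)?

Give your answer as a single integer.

Step 1: enter (7,0), '.' pass, move right to (7,1)
Step 2: enter (7,1), '.' pass, move right to (7,2)
Step 3: enter (7,2), '.' pass, move right to (7,3)
Step 4: enter (7,3), '/' deflects right->up, move up to (6,3)
Step 5: enter (6,3), '.' pass, move up to (5,3)
Step 6: enter (5,3), '.' pass, move up to (4,3)
Step 7: enter (4,3), '.' pass, move up to (3,3)
Step 8: enter (3,3), '.' pass, move up to (2,3)
Step 9: enter (2,3), '.' pass, move up to (1,3)
Step 10: enter (1,3), '.' pass, move up to (0,3)
Step 11: enter (0,3), '.' pass, move up to (-1,3)
Step 12: at (-1,3) — EXIT via top edge, pos 3
Distinct cells visited: 11 (path length 11)

Answer: 11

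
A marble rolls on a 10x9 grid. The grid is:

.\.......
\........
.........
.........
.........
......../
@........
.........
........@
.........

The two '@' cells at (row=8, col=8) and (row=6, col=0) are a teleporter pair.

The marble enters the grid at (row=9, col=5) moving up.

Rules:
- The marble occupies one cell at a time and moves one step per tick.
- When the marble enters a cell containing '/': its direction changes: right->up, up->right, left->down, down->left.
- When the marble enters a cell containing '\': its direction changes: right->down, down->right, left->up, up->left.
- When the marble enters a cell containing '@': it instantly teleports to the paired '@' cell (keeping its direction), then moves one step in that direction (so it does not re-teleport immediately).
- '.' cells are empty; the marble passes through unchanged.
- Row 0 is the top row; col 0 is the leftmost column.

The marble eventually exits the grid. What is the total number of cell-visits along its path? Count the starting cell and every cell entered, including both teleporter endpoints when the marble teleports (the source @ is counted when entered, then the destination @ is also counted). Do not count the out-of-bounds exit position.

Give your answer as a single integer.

Answer: 10

Derivation:
Step 1: enter (9,5), '.' pass, move up to (8,5)
Step 2: enter (8,5), '.' pass, move up to (7,5)
Step 3: enter (7,5), '.' pass, move up to (6,5)
Step 4: enter (6,5), '.' pass, move up to (5,5)
Step 5: enter (5,5), '.' pass, move up to (4,5)
Step 6: enter (4,5), '.' pass, move up to (3,5)
Step 7: enter (3,5), '.' pass, move up to (2,5)
Step 8: enter (2,5), '.' pass, move up to (1,5)
Step 9: enter (1,5), '.' pass, move up to (0,5)
Step 10: enter (0,5), '.' pass, move up to (-1,5)
Step 11: at (-1,5) — EXIT via top edge, pos 5
Path length (cell visits): 10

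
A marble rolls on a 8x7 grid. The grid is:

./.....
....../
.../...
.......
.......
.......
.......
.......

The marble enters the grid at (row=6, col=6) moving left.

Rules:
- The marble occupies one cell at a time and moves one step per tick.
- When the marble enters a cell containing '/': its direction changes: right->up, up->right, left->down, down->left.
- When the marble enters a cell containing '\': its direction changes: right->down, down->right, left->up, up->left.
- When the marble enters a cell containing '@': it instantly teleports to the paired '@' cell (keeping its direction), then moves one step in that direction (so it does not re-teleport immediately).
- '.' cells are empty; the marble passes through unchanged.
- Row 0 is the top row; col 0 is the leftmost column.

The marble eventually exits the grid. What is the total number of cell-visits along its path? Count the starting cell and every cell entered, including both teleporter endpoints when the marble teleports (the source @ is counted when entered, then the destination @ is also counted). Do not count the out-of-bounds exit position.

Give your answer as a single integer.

Step 1: enter (6,6), '.' pass, move left to (6,5)
Step 2: enter (6,5), '.' pass, move left to (6,4)
Step 3: enter (6,4), '.' pass, move left to (6,3)
Step 4: enter (6,3), '.' pass, move left to (6,2)
Step 5: enter (6,2), '.' pass, move left to (6,1)
Step 6: enter (6,1), '.' pass, move left to (6,0)
Step 7: enter (6,0), '.' pass, move left to (6,-1)
Step 8: at (6,-1) — EXIT via left edge, pos 6
Path length (cell visits): 7

Answer: 7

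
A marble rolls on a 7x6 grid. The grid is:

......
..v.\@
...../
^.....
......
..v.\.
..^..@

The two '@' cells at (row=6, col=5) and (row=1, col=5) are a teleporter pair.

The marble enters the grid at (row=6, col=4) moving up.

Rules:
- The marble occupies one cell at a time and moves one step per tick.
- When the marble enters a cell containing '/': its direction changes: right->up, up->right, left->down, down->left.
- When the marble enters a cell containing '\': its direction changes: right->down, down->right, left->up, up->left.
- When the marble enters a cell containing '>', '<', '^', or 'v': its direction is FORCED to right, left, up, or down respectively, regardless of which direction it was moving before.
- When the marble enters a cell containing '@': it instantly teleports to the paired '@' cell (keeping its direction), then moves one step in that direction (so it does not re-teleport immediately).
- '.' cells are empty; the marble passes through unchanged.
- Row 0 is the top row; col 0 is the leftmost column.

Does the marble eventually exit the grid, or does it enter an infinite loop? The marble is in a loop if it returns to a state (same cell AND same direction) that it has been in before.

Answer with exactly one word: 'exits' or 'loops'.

Answer: loops

Derivation:
Step 1: enter (6,4), '.' pass, move up to (5,4)
Step 2: enter (5,4), '\' deflects up->left, move left to (5,3)
Step 3: enter (5,3), '.' pass, move left to (5,2)
Step 4: enter (5,2), 'v' forces left->down, move down to (6,2)
Step 5: enter (6,2), '^' forces down->up, move up to (5,2)
Step 6: enter (5,2), 'v' forces up->down, move down to (6,2)
Step 7: at (6,2) dir=down — LOOP DETECTED (seen before)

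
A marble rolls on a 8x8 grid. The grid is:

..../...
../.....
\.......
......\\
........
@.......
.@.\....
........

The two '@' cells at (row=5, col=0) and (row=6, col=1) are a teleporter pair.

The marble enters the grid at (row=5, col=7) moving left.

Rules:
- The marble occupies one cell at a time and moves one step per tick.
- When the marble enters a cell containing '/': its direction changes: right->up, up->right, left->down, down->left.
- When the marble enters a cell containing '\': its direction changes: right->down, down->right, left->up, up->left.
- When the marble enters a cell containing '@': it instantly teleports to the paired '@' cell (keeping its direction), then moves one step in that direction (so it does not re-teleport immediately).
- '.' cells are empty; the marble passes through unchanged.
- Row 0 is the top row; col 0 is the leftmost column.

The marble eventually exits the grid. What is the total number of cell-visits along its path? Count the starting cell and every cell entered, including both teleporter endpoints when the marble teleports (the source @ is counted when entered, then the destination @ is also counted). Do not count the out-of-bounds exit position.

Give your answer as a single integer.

Step 1: enter (5,7), '.' pass, move left to (5,6)
Step 2: enter (5,6), '.' pass, move left to (5,5)
Step 3: enter (5,5), '.' pass, move left to (5,4)
Step 4: enter (5,4), '.' pass, move left to (5,3)
Step 5: enter (5,3), '.' pass, move left to (5,2)
Step 6: enter (5,2), '.' pass, move left to (5,1)
Step 7: enter (5,1), '.' pass, move left to (5,0)
Step 8: enter (5,0), '@' teleport (5,0)->(6,1), also enter (6,1), move left to (6,0)
Step 9: enter (6,0), '.' pass, move left to (6,-1)
Step 10: at (6,-1) — EXIT via left edge, pos 6
Path length (cell visits): 10

Answer: 10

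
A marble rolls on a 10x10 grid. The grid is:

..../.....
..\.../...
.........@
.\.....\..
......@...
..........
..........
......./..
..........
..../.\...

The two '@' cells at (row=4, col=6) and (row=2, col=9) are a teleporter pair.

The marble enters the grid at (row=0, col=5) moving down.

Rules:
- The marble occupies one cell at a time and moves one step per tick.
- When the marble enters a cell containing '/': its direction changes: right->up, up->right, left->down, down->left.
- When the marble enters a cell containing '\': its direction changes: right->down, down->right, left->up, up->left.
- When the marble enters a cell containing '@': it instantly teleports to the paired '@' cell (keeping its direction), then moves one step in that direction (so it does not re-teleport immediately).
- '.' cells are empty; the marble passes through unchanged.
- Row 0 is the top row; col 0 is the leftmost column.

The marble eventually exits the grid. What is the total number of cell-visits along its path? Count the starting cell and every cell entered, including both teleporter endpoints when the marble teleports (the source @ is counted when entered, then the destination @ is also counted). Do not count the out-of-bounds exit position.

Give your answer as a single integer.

Step 1: enter (0,5), '.' pass, move down to (1,5)
Step 2: enter (1,5), '.' pass, move down to (2,5)
Step 3: enter (2,5), '.' pass, move down to (3,5)
Step 4: enter (3,5), '.' pass, move down to (4,5)
Step 5: enter (4,5), '.' pass, move down to (5,5)
Step 6: enter (5,5), '.' pass, move down to (6,5)
Step 7: enter (6,5), '.' pass, move down to (7,5)
Step 8: enter (7,5), '.' pass, move down to (8,5)
Step 9: enter (8,5), '.' pass, move down to (9,5)
Step 10: enter (9,5), '.' pass, move down to (10,5)
Step 11: at (10,5) — EXIT via bottom edge, pos 5
Path length (cell visits): 10

Answer: 10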